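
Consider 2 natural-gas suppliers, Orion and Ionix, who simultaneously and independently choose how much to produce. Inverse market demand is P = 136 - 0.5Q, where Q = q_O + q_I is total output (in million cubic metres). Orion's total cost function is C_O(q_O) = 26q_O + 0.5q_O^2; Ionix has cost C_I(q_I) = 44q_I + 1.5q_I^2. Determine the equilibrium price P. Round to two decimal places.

Orion's profit: π_O = (136 - 0.5Q)q_O - (26q_O + (1/2)q_O²). Setting ∂π_O/∂q_O = 0: 110 - 2q_O - (1/2)(q_I) = 0.
Ionix's profit: π_I = (136 - 0.5Q)q_I - (44q_I + (3/2)q_I²). Setting ∂π_I/∂q_I = 0: 92 - 4q_I - (1/2)(q_O) = 0.
Rearranging gives the reaction functions q_O = (110 - (1/2)q_I)/2 and q_I = (92 - (1/2)q_O)/4.
Substituting one into the other gives q_O = 1576/31 and q_I = 516/31.
Total output Q = 67.4839, so price P = 136 - (1/2)·67.4839 = 102.2581.

102.26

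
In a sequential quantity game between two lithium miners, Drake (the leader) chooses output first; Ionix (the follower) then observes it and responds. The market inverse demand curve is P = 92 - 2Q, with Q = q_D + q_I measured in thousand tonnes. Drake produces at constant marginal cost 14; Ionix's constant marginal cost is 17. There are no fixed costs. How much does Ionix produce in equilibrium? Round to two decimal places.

8.63

Solve by backward induction. Given q_D, the follower Ionix maximises π_I = (92 - 2q_D - 2q_I)q_I - 17q_I.
Follower FOC: 75 - 2q_D - 4q_I = 0, so q_I(q_D) = (75 - 2q_D)/4.
The leader anticipates this reaction. Substituting into P = 92 - 2Q gives P = 109/2 - q_D, so π_D = (109/2 - q_D)q_D - 14q_D.
The leader's first-order condition 81/2 - 2q_D = 0 yields q_D = 81/4.
Then q_I = (75 - 2·(81/4))/4 = 69/8.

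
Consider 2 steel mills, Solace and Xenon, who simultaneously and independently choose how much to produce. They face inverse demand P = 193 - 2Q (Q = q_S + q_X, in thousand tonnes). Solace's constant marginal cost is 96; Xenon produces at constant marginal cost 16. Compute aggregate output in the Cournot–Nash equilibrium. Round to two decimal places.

45.67

Solace's profit: π_S = (193 - 2Q)q_S - (96q_S). Setting ∂π_S/∂q_S = 0: 97 - 4q_S - 2(q_X) = 0.
Xenon's profit: π_X = (193 - 2Q)q_X - (16q_X). Setting ∂π_X/∂q_X = 0: 177 - 4q_X - 2(q_S) = 0.
Best responses: q_S = (97 - 2q_X)/4, q_X = (177 - 2q_S)/4.
Solving the pair: q_S = 17/6, q_X = 257/6.
Total output Q = 17/6 + 257/6 = 137/3.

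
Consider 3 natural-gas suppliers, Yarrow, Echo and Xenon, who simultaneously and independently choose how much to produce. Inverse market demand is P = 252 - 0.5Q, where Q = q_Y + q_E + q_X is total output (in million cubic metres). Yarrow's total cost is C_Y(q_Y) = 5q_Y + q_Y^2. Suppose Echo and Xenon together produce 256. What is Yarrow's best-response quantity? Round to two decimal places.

With rivals' combined output fixed at 256, Yarrow's profit is π_Y = (252 - (1/2)·256 - (1/2)q_Y)q_Y - (5q_Y + q_Y²) = (124 - (1/2)q_Y)q_Y - (5q_Y + q_Y²).
∂π_Y/∂q_Y = 119 - 3q_Y = 0, so q_Y = 119/3.

39.67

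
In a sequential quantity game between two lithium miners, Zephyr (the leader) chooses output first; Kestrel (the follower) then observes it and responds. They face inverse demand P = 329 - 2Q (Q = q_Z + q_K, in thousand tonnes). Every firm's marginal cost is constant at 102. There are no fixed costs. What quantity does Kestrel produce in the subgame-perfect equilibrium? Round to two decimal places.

28.38

Solve by backward induction. Given q_Z, the follower Kestrel maximises π_K = (329 - 2q_Z - 2q_K)q_K - 102q_K.
Setting the follower's marginal profit to zero, 227 - 2q_Z - 4q_K = 0, i.e. q_K = (227 - 2q_Z)/4.
Zephyr substitutes q_K(q_Z) into its own profit: π_Z = q_Z(329 - 2q_Z - (227 - 2q_Z)/2) - 102q_Z = (431/2 - q_Z)q_Z - 102q_Z.
Maximising: ∂π_Z/∂q_Z = 227/2 - 2q_Z = 0, giving q_Z = 227/4.
Then q_K = (227 - 2·(227/4))/4 = 227/8.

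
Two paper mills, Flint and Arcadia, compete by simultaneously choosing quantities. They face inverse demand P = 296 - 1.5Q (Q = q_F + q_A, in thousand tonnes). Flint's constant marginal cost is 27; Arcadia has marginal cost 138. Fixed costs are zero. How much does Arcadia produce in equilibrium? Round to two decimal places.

Flint's profit: π_F = (296 - 1.5Q)q_F - (27q_F). Setting ∂π_F/∂q_F = 0: 269 - 3q_F - (3/2)(q_A) = 0.
Arcadia's profit: π_A = (296 - 1.5Q)q_A - (138q_A). Setting ∂π_A/∂q_A = 0: 158 - 3q_A - (3/2)(q_F) = 0.
So q_F = (269 - (3/2)q_A)/3 and q_A = (158 - (3/2)q_F)/3.
Substituting one into the other gives q_F = 760/9 and q_A = 94/9.

10.44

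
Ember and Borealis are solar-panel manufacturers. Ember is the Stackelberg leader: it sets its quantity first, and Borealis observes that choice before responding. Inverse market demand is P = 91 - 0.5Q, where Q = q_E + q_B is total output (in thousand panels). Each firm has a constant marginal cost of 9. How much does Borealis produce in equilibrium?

41

The follower Borealis best-responds to any q_E: π_B = (91 - 0.5Q)q_B - 9q_B.
Setting the follower's marginal profit to zero, 82 - (1/2)q_E - q_B = 0, i.e. q_B = (82 - (1/2)q_E).
Ember substitutes q_B(q_E) into its own profit: π_E = q_E(91 - (1/2)q_E - (82 - (1/2)q_E)/2) - 9q_E = (50 - (1/4)q_E)q_E - 9q_E.
Maximising: ∂π_E/∂q_E = 41 - (1/2)q_E = 0, giving q_E = 82.
Then q_B = (82 - (1/2)·82) = 41.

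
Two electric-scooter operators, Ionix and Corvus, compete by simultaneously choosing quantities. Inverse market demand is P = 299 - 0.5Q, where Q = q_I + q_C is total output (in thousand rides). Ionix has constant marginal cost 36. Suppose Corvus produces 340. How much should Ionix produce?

With the rival's output fixed at 340, Ionix's profit is π_I = (299 - (1/2)·340 - (1/2)q_I)q_I - (36q_I) = (129 - (1/2)q_I)q_I - (36q_I).
∂π_I/∂q_I = 93 - q_I = 0, so q_I = 93.

93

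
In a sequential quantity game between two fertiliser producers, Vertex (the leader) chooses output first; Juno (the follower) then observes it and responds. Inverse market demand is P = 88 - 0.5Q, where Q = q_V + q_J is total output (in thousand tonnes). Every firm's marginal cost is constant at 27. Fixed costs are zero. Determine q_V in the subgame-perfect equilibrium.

The follower Juno best-responds to any q_V: π_J = (88 - 0.5Q)q_J - 27q_J.
∂π_J/∂q_J = 61 - (1/2)q_V - q_J = 0 gives the reaction function q_J = (61 - (1/2)q_V).
The leader anticipates this reaction. Substituting into P = 88 - 0.5Q gives P = 115/2 - (1/4)q_V, so π_V = (115/2 - (1/4)q_V)q_V - 27q_V.
Leader FOC: 61/2 - (1/2)q_V = 0, so q_V = 61.
Then q_J = (61 - (1/2)·61) = 61/2.

61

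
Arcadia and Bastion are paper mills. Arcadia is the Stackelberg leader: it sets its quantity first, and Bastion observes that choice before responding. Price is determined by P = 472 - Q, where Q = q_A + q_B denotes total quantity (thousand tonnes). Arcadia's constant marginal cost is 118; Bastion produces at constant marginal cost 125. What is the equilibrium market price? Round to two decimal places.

Solve by backward induction. Given q_A, the follower Bastion maximises π_B = (472 - q_A - q_B)q_B - 125q_B.
Setting the follower's marginal profit to zero, 347 - q_A - 2q_B = 0, i.e. q_B = (347 - q_A)/2.
The leader anticipates this reaction. Substituting into P = 472 - Q gives P = 597/2 - (1/2)q_A, so π_A = (597/2 - (1/2)q_A)q_A - 118q_A.
Maximising: ∂π_A/∂q_A = 361/2 - q_A = 0, giving q_A = 361/2.
Then q_B = (347 - 361/2)/2 = 333/4.
Total output Q = 1055/4, so price P = 472 - 1055/4 = 833/4.

208.25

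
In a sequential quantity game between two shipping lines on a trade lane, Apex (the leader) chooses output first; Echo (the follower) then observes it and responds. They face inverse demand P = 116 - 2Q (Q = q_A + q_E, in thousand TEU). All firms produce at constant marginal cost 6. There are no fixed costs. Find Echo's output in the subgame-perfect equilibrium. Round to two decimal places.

Solve by backward induction. Given q_A, the follower Echo maximises π_E = (116 - 2q_A - 2q_E)q_E - 6q_E.
Follower FOC: 110 - 2q_A - 4q_E = 0, so q_E(q_A) = (110 - 2q_A)/4.
The leader anticipates this reaction. Substituting into P = 116 - 2Q gives P = 61 - q_A, so π_A = (61 - q_A)q_A - 6q_A.
Maximising: ∂π_A/∂q_A = 55 - 2q_A = 0, giving q_A = 55/2.
Then q_E = (110 - 2·(55/2))/4 = 55/4.

13.75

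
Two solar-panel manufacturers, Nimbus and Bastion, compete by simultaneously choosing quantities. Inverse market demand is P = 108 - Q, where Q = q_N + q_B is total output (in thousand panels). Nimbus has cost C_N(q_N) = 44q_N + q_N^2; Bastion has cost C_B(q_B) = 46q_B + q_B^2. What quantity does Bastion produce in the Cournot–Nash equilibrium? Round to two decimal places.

Nimbus's profit: π_N = (108 - Q)q_N - (44q_N + q_N²). Setting ∂π_N/∂q_N = 0: 64 - 4q_N - (q_B) = 0.
Bastion's profit: π_B = (108 - Q)q_B - (46q_B + q_B²). Setting ∂π_B/∂q_B = 0: 62 - 4q_B - (q_N) = 0.
Rearranging gives the reaction functions q_N = (64 - q_B)/4 and q_B = (62 - q_N)/4.
Substituting one into the other gives q_N = 194/15 and q_B = 184/15.

12.27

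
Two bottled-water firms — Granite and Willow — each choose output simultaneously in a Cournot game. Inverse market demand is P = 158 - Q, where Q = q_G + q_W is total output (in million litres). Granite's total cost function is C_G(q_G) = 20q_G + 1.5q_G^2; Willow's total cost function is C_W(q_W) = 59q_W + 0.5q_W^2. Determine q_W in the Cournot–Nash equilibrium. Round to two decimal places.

25.50

Granite's profit: π_G = (158 - Q)q_G - (20q_G + (3/2)q_G²). Setting ∂π_G/∂q_G = 0: 138 - 5q_G - (q_W) = 0.
Willow's profit: π_W = (158 - Q)q_W - (59q_W + (1/2)q_W²). Setting ∂π_W/∂q_W = 0: 99 - 3q_W - (q_G) = 0.
Best responses: q_G = (138 - q_W)/5, q_W = (99 - q_G)/3.
Solving the pair: q_G = 45/2, q_W = 51/2.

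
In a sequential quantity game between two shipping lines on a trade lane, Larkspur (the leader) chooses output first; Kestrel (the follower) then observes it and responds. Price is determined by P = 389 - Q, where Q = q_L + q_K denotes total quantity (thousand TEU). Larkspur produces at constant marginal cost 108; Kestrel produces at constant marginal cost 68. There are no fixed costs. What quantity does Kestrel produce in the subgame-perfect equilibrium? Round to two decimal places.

100.25

The follower Kestrel best-responds to any q_L: π_K = (389 - Q)q_K - 68q_K.
∂π_K/∂q_K = 321 - q_L - 2q_K = 0 gives the reaction function q_K = (321 - q_L)/2.
The leader anticipates this reaction. Substituting into P = 389 - Q gives P = 457/2 - (1/2)q_L, so π_L = (457/2 - (1/2)q_L)q_L - 108q_L.
Maximising: ∂π_L/∂q_L = 241/2 - q_L = 0, giving q_L = 241/2.
Then q_K = (321 - 241/2)/2 = 401/4.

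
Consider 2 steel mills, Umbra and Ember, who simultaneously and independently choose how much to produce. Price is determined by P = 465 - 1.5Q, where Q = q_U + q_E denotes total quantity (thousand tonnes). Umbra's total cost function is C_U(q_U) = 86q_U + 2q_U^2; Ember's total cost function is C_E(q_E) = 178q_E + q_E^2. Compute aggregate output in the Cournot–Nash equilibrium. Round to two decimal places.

88.70

Umbra's profit: π_U = (465 - 1.5Q)q_U - (86q_U + 2q_U²). Setting ∂π_U/∂q_U = 0: 379 - 7q_U - (3/2)(q_E) = 0.
Ember's profit: π_E = (465 - 1.5Q)q_E - (178q_E + q_E²). Setting ∂π_E/∂q_E = 0: 287 - 5q_E - (3/2)(q_U) = 0.
So q_U = (379 - (3/2)q_E)/7 and q_E = (287 - (3/2)q_U)/5.
Solving the pair: q_U = 44.7176, q_E = 43.9847.
Total output Q = 44.7176 + 43.9847 = 88.7023.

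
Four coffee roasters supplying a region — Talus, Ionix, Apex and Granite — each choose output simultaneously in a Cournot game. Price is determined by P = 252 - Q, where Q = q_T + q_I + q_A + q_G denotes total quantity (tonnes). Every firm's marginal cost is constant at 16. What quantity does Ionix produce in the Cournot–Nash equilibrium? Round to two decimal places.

A representative firm's profit is π_i = q_i(252 - Q) - 16q_i.
First-order condition (treating rivals' output as given): 236 - 2q_i - Σ_{j≠i} q_j = 0.
By symmetry each firm produces the same amount; substituting Σ_{j≠i} q_j = 3q_i yields q_i = 236/5.

47.20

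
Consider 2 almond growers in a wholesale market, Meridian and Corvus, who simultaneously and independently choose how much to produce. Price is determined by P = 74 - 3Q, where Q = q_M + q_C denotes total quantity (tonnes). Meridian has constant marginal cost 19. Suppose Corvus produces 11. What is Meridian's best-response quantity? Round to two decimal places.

3.67

With the rival's output fixed at 11, Meridian's profit is π_M = (74 - 3·11 - 3q_M)q_M - (19q_M) = (41 - 3q_M)q_M - (19q_M).
∂π_M/∂q_M = 22 - 6q_M = 0, so q_M = 11/3.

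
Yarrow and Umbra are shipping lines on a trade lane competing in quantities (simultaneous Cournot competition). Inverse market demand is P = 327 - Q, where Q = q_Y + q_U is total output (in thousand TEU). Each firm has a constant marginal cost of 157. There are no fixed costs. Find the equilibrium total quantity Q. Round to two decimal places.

Each firm earns π_i = (327 - Q)q_i - 157q_i.
Setting ∂π_i/∂q_i = 0 with rivals' quantities fixed: 170 - 2q_i - q_j = 0.
By symmetry each firm produces the same amount; substituting q_j = q_i yields q_i = 170/3.
Total output Q = 170/3 + 170/3 = 340/3.

113.33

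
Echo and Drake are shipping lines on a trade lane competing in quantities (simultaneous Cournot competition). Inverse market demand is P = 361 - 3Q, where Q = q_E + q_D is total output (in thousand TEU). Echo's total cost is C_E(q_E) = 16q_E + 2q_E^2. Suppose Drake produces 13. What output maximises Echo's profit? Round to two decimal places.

30.60

With the rival's output fixed at 13, Echo's profit is π_E = (361 - 3·13 - 3q_E)q_E - (16q_E + 2q_E²) = (322 - 3q_E)q_E - (16q_E + 2q_E²).
∂π_E/∂q_E = 306 - 10q_E = 0, so q_E = 153/5.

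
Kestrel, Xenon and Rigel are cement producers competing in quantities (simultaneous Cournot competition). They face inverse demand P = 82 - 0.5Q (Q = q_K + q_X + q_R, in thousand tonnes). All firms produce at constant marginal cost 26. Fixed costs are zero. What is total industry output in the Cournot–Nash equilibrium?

A representative firm's profit is π_i = q_i(82 - 0.5Q) - 26q_i.
First-order condition (treating rivals' output as given): 56 - q_i - (1/2)·Σ_{j≠i} q_j = 0.
By symmetry each firm produces the same amount; substituting Σ_{j≠i} q_j = 2q_i yields q_i = 56/2 = 28.
Total output Q = 28 + 28 + 28 = 84.

84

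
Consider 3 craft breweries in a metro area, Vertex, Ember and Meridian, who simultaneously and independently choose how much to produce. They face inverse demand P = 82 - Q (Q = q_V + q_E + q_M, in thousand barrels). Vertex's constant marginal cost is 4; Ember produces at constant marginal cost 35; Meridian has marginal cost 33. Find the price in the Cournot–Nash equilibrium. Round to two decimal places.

Vertex's profit: π_V = (82 - Q)q_V - (4q_V). Setting ∂π_V/∂q_V = 0: 78 - 2q_V - (q_E + q_M) = 0.
Ember's profit: π_E = (82 - Q)q_E - (35q_E). Setting ∂π_E/∂q_E = 0: 47 - 2q_E - (q_V + q_M) = 0.
Meridian's profit: π_M = (82 - Q)q_M - (33q_M). Setting ∂π_M/∂q_M = 0: 49 - 2q_M - (q_V + q_E) = 0.
Adding the 3 first-order conditions: 174 − 4Q = 0, so Q = 87/2.
Back-substituting: q_V = (78 − 87/2) = 69/2, q_E = (47 − 87/2) = 7/2, q_M = (49 − 87/2) = 11/2.
Total output Q = 87/2, so price P = 82 - 87/2 = 77/2.

38.50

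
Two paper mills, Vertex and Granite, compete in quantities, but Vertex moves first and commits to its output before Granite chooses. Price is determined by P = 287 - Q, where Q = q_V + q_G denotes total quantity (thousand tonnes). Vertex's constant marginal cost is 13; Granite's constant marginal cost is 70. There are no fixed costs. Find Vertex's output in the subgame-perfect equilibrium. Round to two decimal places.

Solve by backward induction. Given q_V, the follower Granite maximises π_G = (287 - q_V - q_G)q_G - 70q_G.
∂π_G/∂q_G = 217 - q_V - 2q_G = 0 gives the reaction function q_G = (217 - q_V)/2.
Vertex substitutes q_G(q_V) into its own profit: π_V = q_V(287 - q_V - (217 - q_V)/2) - 13q_V = (357/2 - (1/2)q_V)q_V - 13q_V.
The leader's first-order condition 331/2 - q_V = 0 yields q_V = 331/2.
Then q_G = (217 - 331/2)/2 = 103/4.

165.50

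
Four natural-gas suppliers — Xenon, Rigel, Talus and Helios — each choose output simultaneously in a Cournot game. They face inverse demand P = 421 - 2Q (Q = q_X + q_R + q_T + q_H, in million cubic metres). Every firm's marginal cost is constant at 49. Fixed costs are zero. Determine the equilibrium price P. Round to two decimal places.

123.40

A representative firm's profit is π_i = q_i(421 - 2Q) - 49q_i.
Setting ∂π_i/∂q_i = 0 with rivals' quantities fixed: 372 - 4q_i - 2·Σ_{j≠i} q_j = 0.
By symmetry each firm produces the same amount; substituting Σ_{j≠i} q_j = 3q_i yields q_i = 372/10 = 186/5.
Total output Q = 744/5, so price P = 421 - 2·(744/5) = 617/5.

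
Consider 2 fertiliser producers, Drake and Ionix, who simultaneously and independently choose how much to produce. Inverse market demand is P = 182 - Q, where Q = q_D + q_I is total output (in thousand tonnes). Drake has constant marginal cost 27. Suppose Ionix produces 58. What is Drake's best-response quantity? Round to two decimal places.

48.50

With the rival's output fixed at 58, Drake's profit is π_D = (182 - 58 - q_D)q_D - (27q_D) = (124 - q_D)q_D - (27q_D).
∂π_D/∂q_D = 97 - 2q_D = 0, so q_D = 97/2.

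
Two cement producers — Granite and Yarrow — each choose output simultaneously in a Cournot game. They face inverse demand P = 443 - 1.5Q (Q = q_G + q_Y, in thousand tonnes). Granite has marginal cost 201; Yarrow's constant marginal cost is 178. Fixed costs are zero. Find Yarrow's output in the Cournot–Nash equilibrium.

Granite's profit: π_G = (443 - 1.5Q)q_G - (201q_G). Setting ∂π_G/∂q_G = 0: 242 - 3q_G - (3/2)(q_Y) = 0.
Yarrow's profit: π_Y = (443 - 1.5Q)q_Y - (178q_Y). Setting ∂π_Y/∂q_Y = 0: 265 - 3q_Y - (3/2)(q_G) = 0.
So q_G = (242 - (3/2)q_Y)/3 and q_Y = (265 - (3/2)q_G)/3.
Substituting one into the other gives q_G = 146/3 and q_Y = 64.

64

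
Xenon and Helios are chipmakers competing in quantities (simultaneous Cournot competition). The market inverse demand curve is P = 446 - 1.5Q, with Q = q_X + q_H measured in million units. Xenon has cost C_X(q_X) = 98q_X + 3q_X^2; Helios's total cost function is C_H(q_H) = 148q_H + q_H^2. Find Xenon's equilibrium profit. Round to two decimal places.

4116.59

Xenon's profit: π_X = (446 - 1.5Q)q_X - (98q_X + 3q_X²). Setting ∂π_X/∂q_X = 0: 348 - 9q_X - (3/2)(q_H) = 0.
Helios's first-order condition: 298 - 5q_H - (3/2)(q_X) = 0.
Best responses: q_X = (348 - (3/2)q_H)/9, q_H = (298 - (3/2)q_X)/5.
Solving the pair: q_X = 1724/57, q_H = 960/19.
Price P = 446 - (3/2)·80.7719 = 324.8421.
Xenon's profit: 324.8421·(1724/57) - 98·(1724/57) - 3(1724/57)² = 4116.5873.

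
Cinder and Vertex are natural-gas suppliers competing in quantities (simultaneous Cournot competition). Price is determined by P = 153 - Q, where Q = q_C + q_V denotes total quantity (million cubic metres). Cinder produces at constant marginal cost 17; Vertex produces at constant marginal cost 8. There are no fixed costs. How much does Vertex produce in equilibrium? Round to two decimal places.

Cinder's profit: π_C = (153 - Q)q_C - (17q_C). Setting ∂π_C/∂q_C = 0: 136 - 2q_C - (q_V) = 0.
Vertex's profit: π_V = (153 - Q)q_V - (8q_V). Setting ∂π_V/∂q_V = 0: 145 - 2q_V - (q_C) = 0.
Best responses: q_C = (136 - q_V)/2, q_V = (145 - q_C)/2.
Substituting one into the other gives q_C = 127/3 and q_V = 154/3.

51.33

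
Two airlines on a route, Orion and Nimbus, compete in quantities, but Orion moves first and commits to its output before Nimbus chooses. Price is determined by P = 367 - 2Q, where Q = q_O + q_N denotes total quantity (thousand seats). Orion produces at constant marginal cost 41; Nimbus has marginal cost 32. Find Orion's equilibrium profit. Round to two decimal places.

6280.56

The follower Nimbus best-responds to any q_O: π_N = (367 - 2Q)q_N - 32q_N.
∂π_N/∂q_N = 335 - 2q_O - 4q_N = 0 gives the reaction function q_N = (335 - 2q_O)/4.
The leader anticipates this reaction. Substituting into P = 367 - 2Q gives P = 399/2 - q_O, so π_O = (399/2 - q_O)q_O - 41q_O.
Maximising: ∂π_O/∂q_O = 317/2 - 2q_O = 0, giving q_O = 317/4.
Then q_N = (335 - 2·(317/4))/4 = 353/8.
Price P = 367 - 2·(987/8) = 481/4.
Orion's profit: (481/4 - 41)·(317/4) = 6280.5625.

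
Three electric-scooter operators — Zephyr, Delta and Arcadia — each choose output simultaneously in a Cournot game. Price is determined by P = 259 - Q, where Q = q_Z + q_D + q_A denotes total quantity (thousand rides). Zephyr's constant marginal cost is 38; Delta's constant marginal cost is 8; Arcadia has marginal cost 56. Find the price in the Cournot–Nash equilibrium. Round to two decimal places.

Zephyr's profit: π_Z = (259 - Q)q_Z - (38q_Z). Setting ∂π_Z/∂q_Z = 0: 221 - 2q_Z - (q_D + q_A) = 0.
Delta's first-order condition: 251 - 2q_D - (q_Z + q_A) = 0.
Arcadia's profit: π_A = (259 - Q)q_A - (56q_A). Setting ∂π_A/∂q_A = 0: 203 - 2q_A - (q_Z + q_D) = 0.
Adding the 3 conditions: 675 − 2Q − 2Q = 0, i.e. Q = 675/4.
Back-substituting: q_Z = (221 − 675/4) = 209/4, q_D = (251 − 675/4) = 329/4, q_A = (203 − 675/4) = 137/4.
Total output Q = 675/4, so price P = 259 - 675/4 = 361/4.

90.25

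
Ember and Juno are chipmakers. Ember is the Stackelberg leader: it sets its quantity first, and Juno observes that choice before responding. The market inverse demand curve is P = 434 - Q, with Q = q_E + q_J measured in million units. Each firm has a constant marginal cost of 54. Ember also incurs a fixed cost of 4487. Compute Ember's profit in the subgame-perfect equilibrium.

The follower Juno best-responds to any q_E: π_J = (434 - Q)q_J - 54q_J.
Setting the follower's marginal profit to zero, 380 - q_E - 2q_J = 0, i.e. q_J = (380 - q_E)/2.
Ember substitutes q_J(q_E) into its own profit: π_E = q_E(434 - q_E - (380 - q_E)/2) - 54q_E = (244 - (1/2)q_E)q_E - 54q_E.
The leader's first-order condition 190 - q_E = 0 yields q_E = 190.
Then q_J = (380 - 190)/2 = 95.
Price P = 434 - 285 = 149.
Ember's profit: (149 - 54)·190 - 4487 = 13563.

13563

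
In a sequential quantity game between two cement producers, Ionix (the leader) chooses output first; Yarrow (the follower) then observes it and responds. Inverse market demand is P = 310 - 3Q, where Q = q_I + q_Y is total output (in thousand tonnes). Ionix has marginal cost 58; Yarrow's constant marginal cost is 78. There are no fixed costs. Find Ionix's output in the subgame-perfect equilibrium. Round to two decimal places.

Solve by backward induction. Given q_I, the follower Yarrow maximises π_Y = (310 - 3q_I - 3q_Y)q_Y - 78q_Y.
∂π_Y/∂q_Y = 232 - 3q_I - 6q_Y = 0 gives the reaction function q_Y = (232 - 3q_I)/6.
The leader anticipates this reaction. Substituting into P = 310 - 3Q gives P = 194 - (3/2)q_I, so π_I = (194 - (3/2)q_I)q_I - 58q_I.
Maximising: ∂π_I/∂q_I = 136 - 3q_I = 0, giving q_I = 136/3.
Then q_Y = (232 - 3·(136/3))/6 = 16.

45.33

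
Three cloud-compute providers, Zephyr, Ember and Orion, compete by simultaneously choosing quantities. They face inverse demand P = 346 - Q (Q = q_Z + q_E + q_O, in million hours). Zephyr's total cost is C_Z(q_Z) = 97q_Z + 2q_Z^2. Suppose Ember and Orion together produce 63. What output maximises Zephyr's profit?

31

With rivals' combined output fixed at 63, Zephyr's profit is π_Z = (346 - 63 - q_Z)q_Z - (97q_Z + 2q_Z²) = (283 - q_Z)q_Z - (97q_Z + 2q_Z²).
∂π_Z/∂q_Z = 186 - 6q_Z = 0, so q_Z = 31.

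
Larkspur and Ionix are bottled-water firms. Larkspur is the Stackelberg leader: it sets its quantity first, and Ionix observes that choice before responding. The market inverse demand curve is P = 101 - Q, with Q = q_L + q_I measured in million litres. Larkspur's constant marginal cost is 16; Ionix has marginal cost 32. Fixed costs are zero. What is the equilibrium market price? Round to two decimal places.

41.25

Solve by backward induction. Given q_L, the follower Ionix maximises π_I = (101 - q_L - q_I)q_I - 32q_I.
Follower FOC: 69 - q_L - 2q_I = 0, so q_I(q_L) = (69 - q_L)/2.
The leader anticipates this reaction. Substituting into P = 101 - Q gives P = 133/2 - (1/2)q_L, so π_L = (133/2 - (1/2)q_L)q_L - 16q_L.
The leader's first-order condition 101/2 - q_L = 0 yields q_L = 101/2.
Then q_I = (69 - 101/2)/2 = 37/4.
Total output Q = 239/4, so price P = 101 - 239/4 = 165/4.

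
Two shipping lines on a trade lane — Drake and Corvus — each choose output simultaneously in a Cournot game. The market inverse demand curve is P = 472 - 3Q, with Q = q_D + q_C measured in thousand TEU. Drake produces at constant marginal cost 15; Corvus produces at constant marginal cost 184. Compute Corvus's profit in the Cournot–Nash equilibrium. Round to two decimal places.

Drake's profit: π_D = (472 - 3Q)q_D - (15q_D). Setting ∂π_D/∂q_D = 0: 457 - 6q_D - 3(q_C) = 0.
Corvus's profit: π_C = (472 - 3Q)q_C - (184q_C). Setting ∂π_C/∂q_C = 0: 288 - 6q_C - 3(q_D) = 0.
So q_D = (457 - 3q_C)/6 and q_C = (288 - 3q_D)/6.
Solving the pair: q_D = 626/9, q_C = 119/9.
Price P = 472 - 3·(745/9) = 671/3.
Corvus's profit: (671/3 - 184)·(119/9) = 524.4815.

524.48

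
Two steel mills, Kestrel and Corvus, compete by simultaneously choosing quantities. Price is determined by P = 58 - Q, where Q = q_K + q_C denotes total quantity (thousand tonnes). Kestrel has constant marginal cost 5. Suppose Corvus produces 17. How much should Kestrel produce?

18

With the rival's output fixed at 17, Kestrel's profit is π_K = (58 - 17 - q_K)q_K - (5q_K) = (41 - q_K)q_K - (5q_K).
∂π_K/∂q_K = 36 - 2q_K = 0, so q_K = 18.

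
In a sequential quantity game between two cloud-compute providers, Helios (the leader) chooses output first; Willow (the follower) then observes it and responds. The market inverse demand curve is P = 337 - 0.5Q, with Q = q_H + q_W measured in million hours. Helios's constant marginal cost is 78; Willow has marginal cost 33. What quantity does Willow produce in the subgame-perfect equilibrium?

The follower Willow best-responds to any q_H: π_W = (337 - 0.5Q)q_W - 33q_W.
∂π_W/∂q_W = 304 - (1/2)q_H - q_W = 0 gives the reaction function q_W = (304 - (1/2)q_H).
The leader anticipates this reaction. Substituting into P = 337 - 0.5Q gives P = 185 - (1/4)q_H, so π_H = (185 - (1/4)q_H)q_H - 78q_H.
The leader's first-order condition 107 - (1/2)q_H = 0 yields q_H = 214.
Then q_W = (304 - (1/2)·214) = 197.

197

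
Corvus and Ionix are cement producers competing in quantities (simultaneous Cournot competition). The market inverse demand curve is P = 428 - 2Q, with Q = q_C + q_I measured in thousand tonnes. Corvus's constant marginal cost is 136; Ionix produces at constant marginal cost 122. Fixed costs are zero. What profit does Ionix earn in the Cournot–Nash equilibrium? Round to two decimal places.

Corvus's profit: π_C = (428 - 2Q)q_C - (136q_C). Setting ∂π_C/∂q_C = 0: 292 - 4q_C - 2(q_I) = 0.
Ionix's first-order condition: 306 - 4q_I - 2(q_C) = 0.
Rearranging gives the reaction functions q_C = (292 - 2q_I)/4 and q_I = (306 - 2q_C)/4.
Solving the pair: q_C = 139/3, q_I = 160/3.
Price P = 428 - 2·(299/3) = 686/3.
Ionix's profit: (686/3 - 122)·(160/3) = 5688.8889.

5688.89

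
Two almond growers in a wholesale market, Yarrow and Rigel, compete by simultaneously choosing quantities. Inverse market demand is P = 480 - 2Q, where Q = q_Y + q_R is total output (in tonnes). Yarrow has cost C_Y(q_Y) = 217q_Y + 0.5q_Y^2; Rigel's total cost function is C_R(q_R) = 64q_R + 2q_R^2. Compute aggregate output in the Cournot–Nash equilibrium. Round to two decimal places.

Yarrow's profit: π_Y = (480 - 2Q)q_Y - (217q_Y + (1/2)q_Y²). Setting ∂π_Y/∂q_Y = 0: 263 - 5q_Y - 2(q_R) = 0.
Rigel's first-order condition: 416 - 8q_R - 2(q_Y) = 0.
Rearranging gives the reaction functions q_Y = (263 - 2q_R)/5 and q_R = (416 - 2q_Y)/8.
Substituting one into the other gives q_Y = 106/3 and q_R = 259/6.
Total output Q = 106/3 + 259/6 = 157/2.

78.50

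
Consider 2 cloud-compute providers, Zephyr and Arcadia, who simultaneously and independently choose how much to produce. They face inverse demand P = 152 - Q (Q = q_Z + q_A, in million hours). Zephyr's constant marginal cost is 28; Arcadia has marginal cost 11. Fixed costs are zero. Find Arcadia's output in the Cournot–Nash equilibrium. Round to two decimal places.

Zephyr's profit: π_Z = (152 - Q)q_Z - (28q_Z). Setting ∂π_Z/∂q_Z = 0: 124 - 2q_Z - (q_A) = 0.
Arcadia's profit: π_A = (152 - Q)q_A - (11q_A). Setting ∂π_A/∂q_A = 0: 141 - 2q_A - (q_Z) = 0.
Best responses: q_Z = (124 - q_A)/2, q_A = (141 - q_Z)/2.
Substituting one into the other gives q_Z = 107/3 and q_A = 158/3.

52.67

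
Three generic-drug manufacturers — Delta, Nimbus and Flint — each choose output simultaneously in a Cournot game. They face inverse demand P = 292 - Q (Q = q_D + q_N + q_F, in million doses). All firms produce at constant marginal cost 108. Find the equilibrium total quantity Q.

A representative firm's profit is π_i = q_i(292 - Q) - 108q_i.
Setting ∂π_i/∂q_i = 0 with rivals' quantities fixed: 184 - 2q_i - Σ_{j≠i} q_j = 0.
By symmetry each firm produces the same amount; substituting Σ_{j≠i} q_j = 2q_i yields q_i = 184/4 = 46.
Total output Q = 46 + 46 + 46 = 138.

138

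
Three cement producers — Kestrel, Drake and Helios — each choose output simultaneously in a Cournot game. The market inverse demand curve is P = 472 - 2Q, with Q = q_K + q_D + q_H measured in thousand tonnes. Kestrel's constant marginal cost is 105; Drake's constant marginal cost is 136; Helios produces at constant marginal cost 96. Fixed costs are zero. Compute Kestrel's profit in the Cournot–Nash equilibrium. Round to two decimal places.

Kestrel's profit: π_K = (472 - 2Q)q_K - (105q_K). Setting ∂π_K/∂q_K = 0: 367 - 4q_K - 2(q_D + q_H) = 0.
Drake's profit: π_D = (472 - 2Q)q_D - (136q_D). Setting ∂π_D/∂q_D = 0: 336 - 4q_D - 2(q_K + q_H) = 0.
Helios's profit: π_H = (472 - 2Q)q_H - (96q_H). Setting ∂π_H/∂q_H = 0: 376 - 4q_H - 2(q_K + q_D) = 0.
Adding the 3 conditions: 1079 − 4Q − 4Q = 0, i.e. Q = 1079/8.
Back-substituting: q_K = (367 − 1079/4)/2 = 389/8, q_D = (336 − 1079/4)/2 = 265/8, q_H = (376 − 1079/4)/2 = 425/8.
Price P = 472 - 2·(1079/8) = 809/4.
Kestrel's profit: (809/4 - 105)·(389/8) = 4728.7813.

4728.78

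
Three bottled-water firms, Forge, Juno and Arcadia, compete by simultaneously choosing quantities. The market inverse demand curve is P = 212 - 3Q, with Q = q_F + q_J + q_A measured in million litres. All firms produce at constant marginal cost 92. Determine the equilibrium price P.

A representative firm's profit is π_i = q_i(212 - 3Q) - 92q_i.
Setting ∂π_i/∂q_i = 0 with rivals' quantities fixed: 120 - 6q_i - 3·Σ_{j≠i} q_j = 0.
By symmetry each firm produces the same amount; substituting Σ_{j≠i} q_j = 2q_i yields q_i = 120/12 = 10.
Total output Q = 30, so price P = 212 - 3·30 = 122.

122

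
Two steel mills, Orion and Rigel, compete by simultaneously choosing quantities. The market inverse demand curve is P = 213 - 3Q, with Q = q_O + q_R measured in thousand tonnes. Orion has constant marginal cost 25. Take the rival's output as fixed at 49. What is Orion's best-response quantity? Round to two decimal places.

6.83

With the rival's output fixed at 49, Orion's profit is π_O = (213 - 3·49 - 3q_O)q_O - (25q_O) = (66 - 3q_O)q_O - (25q_O).
∂π_O/∂q_O = 41 - 6q_O = 0, so q_O = 41/6.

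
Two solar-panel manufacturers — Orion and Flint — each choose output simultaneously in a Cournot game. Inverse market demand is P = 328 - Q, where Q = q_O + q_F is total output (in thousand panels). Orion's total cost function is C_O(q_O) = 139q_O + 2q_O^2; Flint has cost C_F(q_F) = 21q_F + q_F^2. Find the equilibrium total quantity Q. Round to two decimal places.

Orion's profit: π_O = (328 - Q)q_O - (139q_O + 2q_O²). Setting ∂π_O/∂q_O = 0: 189 - 6q_O - (q_F) = 0.
Flint's profit: π_F = (328 - Q)q_F - (21q_F + q_F²). Setting ∂π_F/∂q_F = 0: 307 - 4q_F - (q_O) = 0.
So q_O = (189 - q_F)/6 and q_F = (307 - q_O)/4.
Solving the pair: q_O = 449/23, q_F = 1653/23.
Total output Q = 449/23 + 1653/23 = 91.3913.

91.39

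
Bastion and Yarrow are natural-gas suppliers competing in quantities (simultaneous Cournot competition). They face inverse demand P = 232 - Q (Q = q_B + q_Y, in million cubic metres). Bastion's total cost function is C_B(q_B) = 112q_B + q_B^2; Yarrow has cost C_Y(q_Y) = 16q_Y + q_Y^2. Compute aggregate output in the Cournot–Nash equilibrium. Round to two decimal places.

67.20

Bastion's profit: π_B = (232 - Q)q_B - (112q_B + q_B²). Setting ∂π_B/∂q_B = 0: 120 - 4q_B - (q_Y) = 0.
Yarrow's first-order condition: 216 - 4q_Y - (q_B) = 0.
Rearranging gives the reaction functions q_B = (120 - q_Y)/4 and q_Y = (216 - q_B)/4.
Substituting one into the other gives q_B = 88/5 and q_Y = 248/5.
Total output Q = 88/5 + 248/5 = 336/5.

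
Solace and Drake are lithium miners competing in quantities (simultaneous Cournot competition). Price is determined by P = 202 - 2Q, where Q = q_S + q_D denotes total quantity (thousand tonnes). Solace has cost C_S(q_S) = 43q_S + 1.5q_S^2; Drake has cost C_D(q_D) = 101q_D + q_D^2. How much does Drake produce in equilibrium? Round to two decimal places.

Solace's profit: π_S = (202 - 2Q)q_S - (43q_S + (3/2)q_S²). Setting ∂π_S/∂q_S = 0: 159 - 7q_S - 2(q_D) = 0.
Drake's profit: π_D = (202 - 2Q)q_D - (101q_D + q_D²). Setting ∂π_D/∂q_D = 0: 101 - 6q_D - 2(q_S) = 0.
Best responses: q_S = (159 - 2q_D)/7, q_D = (101 - 2q_S)/6.
Substituting one into the other gives q_S = 376/19 and q_D = 389/38.

10.24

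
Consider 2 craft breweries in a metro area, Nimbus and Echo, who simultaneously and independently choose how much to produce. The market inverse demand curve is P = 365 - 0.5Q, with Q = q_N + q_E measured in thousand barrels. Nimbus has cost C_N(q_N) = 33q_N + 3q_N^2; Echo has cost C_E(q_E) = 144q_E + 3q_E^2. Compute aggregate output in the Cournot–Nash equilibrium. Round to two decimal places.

73.73

Nimbus's profit: π_N = (365 - 0.5Q)q_N - (33q_N + 3q_N²). Setting ∂π_N/∂q_N = 0: 332 - 7q_N - (1/2)(q_E) = 0.
Echo's profit: π_E = (365 - 0.5Q)q_E - (144q_E + 3q_E²). Setting ∂π_E/∂q_E = 0: 221 - 7q_E - (1/2)(q_N) = 0.
Rearranging gives the reaction functions q_N = (332 - (1/2)q_E)/7 and q_E = (221 - (1/2)q_N)/7.
Substituting one into the other gives q_N = 45.4051 and q_E = 28.3282.
Total output Q = 45.4051 + 28.3282 = 1106/15.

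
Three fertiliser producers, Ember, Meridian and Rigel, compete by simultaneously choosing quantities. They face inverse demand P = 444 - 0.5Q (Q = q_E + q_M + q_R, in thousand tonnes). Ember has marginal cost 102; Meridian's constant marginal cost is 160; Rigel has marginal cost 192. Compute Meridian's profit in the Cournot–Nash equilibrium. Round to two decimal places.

Ember's profit: π_E = (444 - 0.5Q)q_E - (102q_E). Setting ∂π_E/∂q_E = 0: 342 - q_E - (1/2)(q_M + q_R) = 0.
Meridian's first-order condition: 284 - q_M - (1/2)(q_E + q_R) = 0.
Rigel's profit: π_R = (444 - 0.5Q)q_R - (192q_R). Setting ∂π_R/∂q_R = 0: 252 - q_R - (1/2)(q_E + q_M) = 0.
Adding the 3 first-order conditions: 878 − 2Q = 0, so Q = 439.
Back-substituting: q_E = (342 − 439/2)/(1/2) = 245, q_M = (284 − 439/2)/(1/2) = 129, q_R = (252 − 439/2)/(1/2) = 65.
Price P = 444 - (1/2)·439 = 449/2.
Meridian's profit: (449/2 - 160)·129 = 8320.5000.

8320.50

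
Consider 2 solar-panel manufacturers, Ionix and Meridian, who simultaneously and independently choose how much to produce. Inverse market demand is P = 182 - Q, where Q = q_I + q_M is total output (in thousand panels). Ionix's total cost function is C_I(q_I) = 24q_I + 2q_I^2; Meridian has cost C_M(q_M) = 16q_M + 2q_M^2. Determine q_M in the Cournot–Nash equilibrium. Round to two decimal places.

Ionix's profit: π_I = (182 - Q)q_I - (24q_I + 2q_I²). Setting ∂π_I/∂q_I = 0: 158 - 6q_I - (q_M) = 0.
Meridian's first-order condition: 166 - 6q_M - (q_I) = 0.
Rearranging gives the reaction functions q_I = (158 - q_M)/6 and q_M = (166 - q_I)/6.
Substituting one into the other gives q_I = 782/35 and q_M = 838/35.

23.94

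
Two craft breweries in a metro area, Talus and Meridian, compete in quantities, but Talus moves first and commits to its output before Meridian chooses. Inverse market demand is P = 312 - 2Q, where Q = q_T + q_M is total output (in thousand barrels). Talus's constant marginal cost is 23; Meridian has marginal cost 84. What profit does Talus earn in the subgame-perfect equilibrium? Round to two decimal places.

Solve by backward induction. Given q_T, the follower Meridian maximises π_M = (312 - 2q_T - 2q_M)q_M - 84q_M.
Follower FOC: 228 - 2q_T - 4q_M = 0, so q_M(q_T) = (228 - 2q_T)/4.
Talus substitutes q_M(q_T) into its own profit: π_T = q_T(312 - 2q_T - (228 - 2q_T)/2) - 23q_T = (198 - q_T)q_T - 23q_T.
The leader's first-order condition 175 - 2q_T = 0 yields q_T = 175/2.
Then q_M = (228 - 2·(175/2))/4 = 53/4.
Price P = 312 - 2·(403/4) = 221/2.
Talus's profit: (221/2 - 23)·(175/2) = 7656.2500.

7656.25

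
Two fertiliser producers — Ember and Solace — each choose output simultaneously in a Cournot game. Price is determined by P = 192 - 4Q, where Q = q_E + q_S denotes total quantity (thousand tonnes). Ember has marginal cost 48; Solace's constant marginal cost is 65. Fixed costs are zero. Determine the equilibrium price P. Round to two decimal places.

101.67

Ember's profit: π_E = (192 - 4Q)q_E - (48q_E). Setting ∂π_E/∂q_E = 0: 144 - 8q_E - 4(q_S) = 0.
Solace's first-order condition: 127 - 8q_S - 4(q_E) = 0.
Rearranging gives the reaction functions q_E = (144 - 4q_S)/8 and q_S = (127 - 4q_E)/8.
Substituting one into the other gives q_E = 161/12 and q_S = 55/6.
Total output Q = 271/12, so price P = 192 - 4·(271/12) = 305/3.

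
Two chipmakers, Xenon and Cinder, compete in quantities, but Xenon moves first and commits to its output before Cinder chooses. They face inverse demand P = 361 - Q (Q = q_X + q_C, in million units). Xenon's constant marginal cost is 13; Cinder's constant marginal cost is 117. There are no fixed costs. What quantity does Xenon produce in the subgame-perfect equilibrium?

Solve by backward induction. Given q_X, the follower Cinder maximises π_C = (361 - q_X - q_C)q_C - 117q_C.
Setting the follower's marginal profit to zero, 244 - q_X - 2q_C = 0, i.e. q_C = (244 - q_X)/2.
Xenon substitutes q_C(q_X) into its own profit: π_X = q_X(361 - q_X - (244 - q_X)/2) - 13q_X = (239 - (1/2)q_X)q_X - 13q_X.
Maximising: ∂π_X/∂q_X = 226 - q_X = 0, giving q_X = 226.
Then q_C = (244 - 226)/2 = 9.

226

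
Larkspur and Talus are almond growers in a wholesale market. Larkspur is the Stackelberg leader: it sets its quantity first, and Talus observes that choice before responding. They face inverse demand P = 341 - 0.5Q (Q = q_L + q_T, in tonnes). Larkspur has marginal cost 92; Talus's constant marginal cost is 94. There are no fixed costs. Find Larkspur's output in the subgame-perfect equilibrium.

251

The follower Talus best-responds to any q_L: π_T = (341 - 0.5Q)q_T - 94q_T.
Follower FOC: 247 - (1/2)q_L - q_T = 0, so q_T(q_L) = (247 - (1/2)q_L).
Larkspur substitutes q_T(q_L) into its own profit: π_L = q_L(341 - (1/2)q_L - (247 - (1/2)q_L)/2) - 92q_L = (435/2 - (1/4)q_L)q_L - 92q_L.
Maximising: ∂π_L/∂q_L = 251/2 - (1/2)q_L = 0, giving q_L = 251.
Then q_T = (247 - (1/2)·251) = 243/2.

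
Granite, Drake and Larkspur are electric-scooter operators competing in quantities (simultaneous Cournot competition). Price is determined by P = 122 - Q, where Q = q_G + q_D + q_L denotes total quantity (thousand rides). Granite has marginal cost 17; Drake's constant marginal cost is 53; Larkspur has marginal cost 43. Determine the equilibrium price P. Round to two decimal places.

58.75

Granite's profit: π_G = (122 - Q)q_G - (17q_G). Setting ∂π_G/∂q_G = 0: 105 - 2q_G - (q_D + q_L) = 0.
Drake's first-order condition: 69 - 2q_D - (q_G + q_L) = 0.
Larkspur's first-order condition: 79 - 2q_L - (q_G + q_D) = 0.
Summing all 3 equations gives 253 − 4Q = 0, hence Q = 253/4.
Back-substituting: q_G = (105 − 253/4) = 167/4, q_D = (69 − 253/4) = 23/4, q_L = (79 − 253/4) = 63/4.
Total output Q = 253/4, so price P = 122 - 253/4 = 235/4.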